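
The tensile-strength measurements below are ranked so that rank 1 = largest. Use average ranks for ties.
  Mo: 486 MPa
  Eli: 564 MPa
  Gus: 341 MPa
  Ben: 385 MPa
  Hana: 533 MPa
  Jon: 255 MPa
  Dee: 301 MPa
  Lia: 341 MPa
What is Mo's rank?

3

Sorted (descending): 564, 533, 486, 385, 341, 341, 301, 255
The 2 values of 341 occupy positions 5–6 → average rank (5+6)/2 = 5.5.
Mo has value 486 MPa → rank 3.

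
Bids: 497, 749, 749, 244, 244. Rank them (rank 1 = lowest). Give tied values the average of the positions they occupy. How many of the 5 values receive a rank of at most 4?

Sorted (ascending): 244, 244, 497, 749, 749
The 2 values of 244 occupy positions 1–2 → average rank (1+2)/2 = 1.5.
The 2 values of 749 occupy positions 4–5 → average rank (4+5)/2 = 4.5.
Ranks ≤ 4: {1.5, 1.5, 3} → 3 values.

3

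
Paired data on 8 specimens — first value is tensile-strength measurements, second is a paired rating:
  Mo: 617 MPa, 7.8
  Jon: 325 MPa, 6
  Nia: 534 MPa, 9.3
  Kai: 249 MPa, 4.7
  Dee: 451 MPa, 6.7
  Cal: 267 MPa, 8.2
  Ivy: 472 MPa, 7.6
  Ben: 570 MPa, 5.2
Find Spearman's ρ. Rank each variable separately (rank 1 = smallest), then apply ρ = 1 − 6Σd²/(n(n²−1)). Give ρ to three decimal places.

Ranks of variable 1: 8, 3, 6, 1, 4, 2, 5, 7
Ranks of variable 2: 6, 3, 8, 1, 4, 7, 5, 2
d = r₁ − r₂: 2, 0, -2, 0, 0, -5, 0, 5
d²: 4, 0, 4, 0, 0, 25, 0, 25; Σd² = 58
ρ = 1 − 6·58/(8·63) = 1 − 348/504 = 0.310

0.310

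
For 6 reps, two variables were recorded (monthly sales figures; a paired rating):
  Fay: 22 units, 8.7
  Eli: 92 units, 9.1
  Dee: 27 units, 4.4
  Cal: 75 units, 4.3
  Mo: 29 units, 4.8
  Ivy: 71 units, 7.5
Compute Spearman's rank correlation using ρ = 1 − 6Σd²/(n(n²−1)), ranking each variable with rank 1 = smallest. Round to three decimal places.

Ranks of variable 1: 1, 6, 2, 5, 3, 4
Ranks of variable 2: 5, 6, 2, 1, 3, 4
d = r₁ − r₂: -4, 0, 0, 4, 0, 0
d²: 16, 0, 0, 16, 0, 0; Σd² = 32
ρ = 1 − 6·32/(6·35) = 1 − 192/210 = 0.086

0.086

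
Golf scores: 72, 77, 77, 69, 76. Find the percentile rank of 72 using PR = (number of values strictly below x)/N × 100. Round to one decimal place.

N = 5.
Strictly below 72: 1. Equal to 72: 1.
PR = 1/5 × 100 = 20.0

20.0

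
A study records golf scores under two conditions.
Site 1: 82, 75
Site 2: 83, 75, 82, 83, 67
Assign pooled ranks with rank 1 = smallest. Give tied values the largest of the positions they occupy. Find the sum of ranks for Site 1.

Sorted (ascending): 67, 75, 75, 82, 82, 83, 83
The 2 values of 75 occupy positions 2–3 → each gets rank 3.
The 2 values of 82 occupy positions 4–5 → each gets rank 5.
The 2 values of 83 occupy positions 6–7 → each gets rank 7.
Site 1 values → pooled ranks: 82→5, 75→3
Rank sum = 5 + 3 = 8

8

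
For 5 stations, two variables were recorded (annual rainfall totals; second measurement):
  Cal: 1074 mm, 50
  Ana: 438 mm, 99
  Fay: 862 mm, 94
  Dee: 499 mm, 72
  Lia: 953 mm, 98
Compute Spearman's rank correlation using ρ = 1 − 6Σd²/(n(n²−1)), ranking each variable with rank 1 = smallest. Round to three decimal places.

-0.600

Ranks of variable 1: 5, 1, 3, 2, 4
Ranks of variable 2: 1, 5, 3, 2, 4
d = r₁ − r₂: 4, -4, 0, 0, 0
d²: 16, 16, 0, 0, 0; Σd² = 32
ρ = 1 − 6·32/(5·24) = 1 − 192/120 = -0.600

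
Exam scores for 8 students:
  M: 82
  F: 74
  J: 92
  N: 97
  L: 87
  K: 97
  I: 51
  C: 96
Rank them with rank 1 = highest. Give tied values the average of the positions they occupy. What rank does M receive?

6

Sorted (descending): 97, 97, 96, 92, 87, 82, 74, 51
The 2 values of 97 occupy positions 1–2 → average rank (1+2)/2 = 1.5.
M has value 82 → rank 6.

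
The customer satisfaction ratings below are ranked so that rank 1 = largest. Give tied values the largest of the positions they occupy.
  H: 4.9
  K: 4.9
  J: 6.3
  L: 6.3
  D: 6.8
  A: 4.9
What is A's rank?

Sorted (descending): 6.8, 6.3, 6.3, 4.9, 4.9, 4.9
The 2 values of 6.3 occupy positions 2–3 → each gets rank 3.
The 3 values of 4.9 occupy positions 4–6 → each gets rank 6.
A has value 4.9 → rank 6.

6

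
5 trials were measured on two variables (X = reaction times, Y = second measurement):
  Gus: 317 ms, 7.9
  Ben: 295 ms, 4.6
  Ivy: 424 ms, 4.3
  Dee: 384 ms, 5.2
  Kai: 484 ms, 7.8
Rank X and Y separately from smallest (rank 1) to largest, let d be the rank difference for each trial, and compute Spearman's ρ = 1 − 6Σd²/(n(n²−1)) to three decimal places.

Ranks of variable 1: 2, 1, 4, 3, 5
Ranks of variable 2: 5, 2, 1, 3, 4
d = r₁ − r₂: -3, -1, 3, 0, 1
d²: 9, 1, 9, 0, 1; Σd² = 20
ρ = 1 − 6·20/(5·24) = 1 − 120/120 = 0.000

0.000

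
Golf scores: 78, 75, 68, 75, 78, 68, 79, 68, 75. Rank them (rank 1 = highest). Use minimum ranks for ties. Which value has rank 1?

79

Sorted (descending): 79, 78, 78, 75, 75, 75, 68, 68, 68
The 2 values of 78 occupy positions 2–3 → each gets rank 2.
The 3 values of 75 occupy positions 4–6 → each gets rank 4.
The 3 values of 68 occupy positions 7–9 → each gets rank 7.
Rank 1 → value 79.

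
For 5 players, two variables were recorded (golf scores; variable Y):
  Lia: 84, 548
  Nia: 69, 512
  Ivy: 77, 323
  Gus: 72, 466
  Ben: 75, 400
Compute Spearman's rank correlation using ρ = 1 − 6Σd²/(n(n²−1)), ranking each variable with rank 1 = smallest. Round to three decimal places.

Ranks of variable 1: 5, 1, 4, 2, 3
Ranks of variable 2: 5, 4, 1, 3, 2
d = r₁ − r₂: 0, -3, 3, -1, 1
d²: 0, 9, 9, 1, 1; Σd² = 20
ρ = 1 − 6·20/(5·24) = 1 − 120/120 = 0.000

0.000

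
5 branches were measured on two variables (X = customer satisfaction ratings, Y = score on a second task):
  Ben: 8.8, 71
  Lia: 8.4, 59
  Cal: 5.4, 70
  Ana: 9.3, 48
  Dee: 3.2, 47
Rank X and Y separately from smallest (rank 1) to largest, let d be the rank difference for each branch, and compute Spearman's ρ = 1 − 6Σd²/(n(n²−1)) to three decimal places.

0.300

Ranks of variable 1: 4, 3, 2, 5, 1
Ranks of variable 2: 5, 3, 4, 2, 1
d = r₁ − r₂: -1, 0, -2, 3, 0
d²: 1, 0, 4, 9, 0; Σd² = 14
ρ = 1 − 6·14/(5·24) = 1 − 84/120 = 0.300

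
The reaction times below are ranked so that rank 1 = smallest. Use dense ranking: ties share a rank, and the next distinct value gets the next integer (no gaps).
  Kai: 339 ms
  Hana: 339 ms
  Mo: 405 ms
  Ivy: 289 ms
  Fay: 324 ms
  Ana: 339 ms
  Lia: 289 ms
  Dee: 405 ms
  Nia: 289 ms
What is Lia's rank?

Sorted (ascending): 289, 289, 289, 324, 339, 339, 339, 405, 405
The 3 values of 289 share dense rank 1.
The 3 values of 339 share dense rank 3.
The 2 values of 405 share dense rank 4.
Remaining distinct values take the next consecutive integers.
Lia has value 289 ms → rank 1.

1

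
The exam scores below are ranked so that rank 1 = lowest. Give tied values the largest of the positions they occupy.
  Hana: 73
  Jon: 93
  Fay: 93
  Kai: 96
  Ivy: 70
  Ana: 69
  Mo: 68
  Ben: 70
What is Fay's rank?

7

Sorted (ascending): 68, 69, 70, 70, 73, 93, 93, 96
The 2 values of 70 occupy positions 3–4 → each gets rank 4.
The 2 values of 93 occupy positions 6–7 → each gets rank 7.
Fay has value 93 → rank 7.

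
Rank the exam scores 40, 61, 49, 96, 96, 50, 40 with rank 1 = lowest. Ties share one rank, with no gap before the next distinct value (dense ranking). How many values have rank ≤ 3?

Sorted (ascending): 40, 40, 49, 50, 61, 96, 96
The 2 values of 40 share dense rank 1.
The 2 values of 96 share dense rank 5.
Remaining distinct values take the next consecutive integers.
Ranks ≤ 3: {1, 1, 2, 3} → 4 values.

4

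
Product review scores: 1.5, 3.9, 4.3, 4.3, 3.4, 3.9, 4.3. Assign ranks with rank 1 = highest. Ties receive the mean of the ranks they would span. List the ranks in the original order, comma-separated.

Sorted (descending): 4.3, 4.3, 4.3, 3.9, 3.9, 3.4, 1.5
The 3 values of 4.3 occupy positions 1–3 → average rank 2.
The 2 values of 3.9 occupy positions 4–5 → average rank (4+5)/2 = 4.5.

7, 4.5, 2, 2, 6, 4.5, 2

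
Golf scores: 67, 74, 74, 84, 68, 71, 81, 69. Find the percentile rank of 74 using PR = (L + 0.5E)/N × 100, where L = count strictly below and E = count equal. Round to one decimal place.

62.5

N = 8.
Strictly below 74: 4. Equal to 74: 2.
PR = (4 + 0.5·2)/8 × 100 = 62.5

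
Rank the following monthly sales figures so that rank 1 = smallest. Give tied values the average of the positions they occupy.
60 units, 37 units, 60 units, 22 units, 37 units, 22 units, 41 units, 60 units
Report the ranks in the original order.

7, 3.5, 7, 1.5, 3.5, 1.5, 5, 7

Sorted (ascending): 22, 22, 37, 37, 41, 60, 60, 60
The 2 values of 22 occupy positions 1–2 → average rank (1+2)/2 = 1.5.
The 2 values of 37 occupy positions 3–4 → average rank (3+4)/2 = 3.5.
The 3 values of 60 occupy positions 6–8 → average rank 7.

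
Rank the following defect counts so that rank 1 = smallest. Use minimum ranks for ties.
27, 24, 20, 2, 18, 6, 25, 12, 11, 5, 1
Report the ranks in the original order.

Sorted (ascending): 1, 2, 5, 6, 11, 12, 18, 20, 24, 25, 27
No ties — each value takes its position as its rank.

11, 9, 8, 2, 7, 4, 10, 6, 5, 3, 1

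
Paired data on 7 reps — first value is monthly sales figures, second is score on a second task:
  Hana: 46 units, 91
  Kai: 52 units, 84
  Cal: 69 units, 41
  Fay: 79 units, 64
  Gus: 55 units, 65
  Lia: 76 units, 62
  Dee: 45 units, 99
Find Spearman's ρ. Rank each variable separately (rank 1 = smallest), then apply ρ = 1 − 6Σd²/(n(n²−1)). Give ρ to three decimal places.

Ranks of variable 1: 2, 3, 5, 7, 4, 6, 1
Ranks of variable 2: 6, 5, 1, 3, 4, 2, 7
d = r₁ − r₂: -4, -2, 4, 4, 0, 4, -6
d²: 16, 4, 16, 16, 0, 16, 36; Σd² = 104
ρ = 1 − 6·104/(7·48) = 1 − 624/336 = -0.857

-0.857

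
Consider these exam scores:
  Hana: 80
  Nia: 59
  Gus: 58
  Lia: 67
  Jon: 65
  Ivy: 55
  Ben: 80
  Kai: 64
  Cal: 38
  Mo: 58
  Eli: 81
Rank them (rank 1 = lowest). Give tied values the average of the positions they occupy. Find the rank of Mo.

3.5

Sorted (ascending): 38, 55, 58, 58, 59, 64, 65, 67, 80, 80, 81
The 2 values of 58 occupy positions 3–4 → average rank (3+4)/2 = 3.5.
The 2 values of 80 occupy positions 9–10 → average rank (9+10)/2 = 9.5.
Mo has value 58 → rank 3.5.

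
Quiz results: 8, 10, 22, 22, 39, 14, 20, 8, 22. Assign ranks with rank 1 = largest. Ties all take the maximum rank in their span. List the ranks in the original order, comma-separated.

9, 7, 4, 4, 1, 6, 5, 9, 4

Sorted (descending): 39, 22, 22, 22, 20, 14, 10, 8, 8
The 3 values of 22 occupy positions 2–4 → each gets rank 4.
The 2 values of 8 occupy positions 8–9 → each gets rank 9.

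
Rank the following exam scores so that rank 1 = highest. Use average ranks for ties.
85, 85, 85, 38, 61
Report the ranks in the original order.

Sorted (descending): 85, 85, 85, 61, 38
The 3 values of 85 occupy positions 1–3 → average rank 2.

2, 2, 2, 5, 4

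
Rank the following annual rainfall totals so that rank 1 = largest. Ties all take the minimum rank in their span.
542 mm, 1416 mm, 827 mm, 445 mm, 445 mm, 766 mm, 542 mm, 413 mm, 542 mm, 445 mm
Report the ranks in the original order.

Sorted (descending): 1416, 827, 766, 542, 542, 542, 445, 445, 445, 413
The 3 values of 542 occupy positions 4–6 → each gets rank 4.
The 3 values of 445 occupy positions 7–9 → each gets rank 7.

4, 1, 2, 7, 7, 3, 4, 10, 4, 7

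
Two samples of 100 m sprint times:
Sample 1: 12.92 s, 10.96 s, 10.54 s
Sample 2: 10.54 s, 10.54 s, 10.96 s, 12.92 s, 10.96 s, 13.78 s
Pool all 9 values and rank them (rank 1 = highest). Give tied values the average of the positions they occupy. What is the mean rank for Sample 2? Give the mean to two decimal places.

Sorted (descending): 13.78, 12.92, 12.92, 10.96, 10.96, 10.96, 10.54, 10.54, 10.54
The 2 values of 12.92 occupy positions 2–3 → average rank (2+3)/2 = 2.5.
The 3 values of 10.96 occupy positions 4–6 → average rank 5.
The 3 values of 10.54 occupy positions 7–9 → average rank 8.
Sample 2 values → pooled ranks: 10.54→8, 10.54→8, 10.96→5, 12.92→2.5, 10.96→5, 13.78→1
Mean rank = (8 + 8 + 5 + 2.5 + 5 + 1) / 6 = 4.92

4.92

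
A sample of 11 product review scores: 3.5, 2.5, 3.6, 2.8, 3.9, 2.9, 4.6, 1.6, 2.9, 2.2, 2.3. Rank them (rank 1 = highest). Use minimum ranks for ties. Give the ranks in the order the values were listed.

Sorted (descending): 4.6, 3.9, 3.6, 3.5, 2.9, 2.9, 2.8, 2.5, 2.3, 2.2, 1.6
The 2 values of 2.9 occupy positions 5–6 → each gets rank 5.

4, 8, 3, 7, 2, 5, 1, 11, 5, 10, 9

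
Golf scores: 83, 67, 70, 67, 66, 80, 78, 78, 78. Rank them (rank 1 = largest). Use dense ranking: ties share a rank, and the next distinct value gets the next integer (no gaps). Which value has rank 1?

Sorted (descending): 83, 80, 78, 78, 78, 70, 67, 67, 66
The 3 values of 78 share dense rank 3.
The 2 values of 67 share dense rank 5.
Remaining distinct values take the next consecutive integers.
Rank 1 → value 83.

83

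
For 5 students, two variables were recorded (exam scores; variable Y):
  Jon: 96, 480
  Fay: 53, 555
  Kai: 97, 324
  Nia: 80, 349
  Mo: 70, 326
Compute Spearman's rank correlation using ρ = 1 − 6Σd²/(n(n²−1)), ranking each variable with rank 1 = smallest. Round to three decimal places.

-0.600

Ranks of variable 1: 4, 1, 5, 3, 2
Ranks of variable 2: 4, 5, 1, 3, 2
d = r₁ − r₂: 0, -4, 4, 0, 0
d²: 0, 16, 16, 0, 0; Σd² = 32
ρ = 1 − 6·32/(5·24) = 1 − 192/120 = -0.600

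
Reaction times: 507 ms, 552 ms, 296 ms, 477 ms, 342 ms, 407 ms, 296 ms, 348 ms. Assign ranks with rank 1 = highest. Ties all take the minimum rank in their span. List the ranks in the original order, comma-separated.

Sorted (descending): 552, 507, 477, 407, 348, 342, 296, 296
The 2 values of 296 occupy positions 7–8 → each gets rank 7.

2, 1, 7, 3, 6, 4, 7, 5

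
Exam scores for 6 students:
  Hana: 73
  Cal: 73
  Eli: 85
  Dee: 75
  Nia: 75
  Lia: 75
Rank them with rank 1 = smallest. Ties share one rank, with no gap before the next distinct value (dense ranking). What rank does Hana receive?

Sorted (ascending): 73, 73, 75, 75, 75, 85
The 2 values of 73 share dense rank 1.
The 3 values of 75 share dense rank 2.
Remaining distinct values take the next consecutive integers.
Hana has value 73 → rank 1.

1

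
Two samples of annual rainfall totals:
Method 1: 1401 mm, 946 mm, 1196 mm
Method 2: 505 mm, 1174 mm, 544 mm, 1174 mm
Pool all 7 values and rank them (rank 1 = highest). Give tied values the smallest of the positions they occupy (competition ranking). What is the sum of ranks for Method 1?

Sorted (descending): 1401, 1196, 1174, 1174, 946, 544, 505
The 2 values of 1174 occupy positions 3–4 → each gets rank 3.
Method 1 values → pooled ranks: 1401→1, 946→5, 1196→2
Rank sum = 1 + 5 + 2 = 8

8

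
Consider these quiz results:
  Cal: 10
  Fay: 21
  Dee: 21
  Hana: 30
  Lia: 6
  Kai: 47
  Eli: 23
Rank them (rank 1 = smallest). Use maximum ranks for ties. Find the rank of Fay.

Sorted (ascending): 6, 10, 21, 21, 23, 30, 47
The 2 values of 21 occupy positions 3–4 → each gets rank 4.
Fay has value 21 → rank 4.

4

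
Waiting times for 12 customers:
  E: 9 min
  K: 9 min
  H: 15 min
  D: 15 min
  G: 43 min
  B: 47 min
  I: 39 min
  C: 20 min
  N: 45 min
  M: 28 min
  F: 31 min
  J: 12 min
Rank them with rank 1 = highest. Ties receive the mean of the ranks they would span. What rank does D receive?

Sorted (descending): 47, 45, 43, 39, 31, 28, 20, 15, 15, 12, 9, 9
The 2 values of 15 occupy positions 8–9 → average rank (8+9)/2 = 8.5.
The 2 values of 9 occupy positions 11–12 → average rank (11+12)/2 = 11.5.
D has value 15 min → rank 8.5.

8.5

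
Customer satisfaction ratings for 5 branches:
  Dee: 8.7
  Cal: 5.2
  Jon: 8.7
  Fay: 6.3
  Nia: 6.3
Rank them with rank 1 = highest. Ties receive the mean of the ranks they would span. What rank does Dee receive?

Sorted (descending): 8.7, 8.7, 6.3, 6.3, 5.2
The 2 values of 8.7 occupy positions 1–2 → average rank (1+2)/2 = 1.5.
The 2 values of 6.3 occupy positions 3–4 → average rank (3+4)/2 = 3.5.
Dee has value 8.7 → rank 1.5.

1.5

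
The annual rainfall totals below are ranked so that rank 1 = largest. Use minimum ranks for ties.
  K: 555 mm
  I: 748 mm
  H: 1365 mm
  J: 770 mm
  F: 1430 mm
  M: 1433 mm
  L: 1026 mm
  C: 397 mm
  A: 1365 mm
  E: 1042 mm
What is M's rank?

Sorted (descending): 1433, 1430, 1365, 1365, 1042, 1026, 770, 748, 555, 397
The 2 values of 1365 occupy positions 3–4 → each gets rank 3.
M has value 1433 mm → rank 1.

1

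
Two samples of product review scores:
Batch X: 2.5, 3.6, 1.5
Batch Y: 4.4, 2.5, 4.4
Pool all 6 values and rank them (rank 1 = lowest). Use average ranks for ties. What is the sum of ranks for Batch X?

7.5

Sorted (ascending): 1.5, 2.5, 2.5, 3.6, 4.4, 4.4
The 2 values of 2.5 occupy positions 2–3 → average rank (2+3)/2 = 2.5.
The 2 values of 4.4 occupy positions 5–6 → average rank (5+6)/2 = 5.5.
Batch X values → pooled ranks: 2.5→2.5, 3.6→4, 1.5→1
Rank sum = 2.5 + 4 + 1 = 7.5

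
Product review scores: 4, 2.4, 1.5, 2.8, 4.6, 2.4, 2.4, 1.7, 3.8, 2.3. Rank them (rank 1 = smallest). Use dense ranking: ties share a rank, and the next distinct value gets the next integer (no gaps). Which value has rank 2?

1.7

Sorted (ascending): 1.5, 1.7, 2.3, 2.4, 2.4, 2.4, 2.8, 3.8, 4, 4.6
The 3 values of 2.4 share dense rank 4.
Remaining distinct values take the next consecutive integers.
Rank 2 → value 1.7.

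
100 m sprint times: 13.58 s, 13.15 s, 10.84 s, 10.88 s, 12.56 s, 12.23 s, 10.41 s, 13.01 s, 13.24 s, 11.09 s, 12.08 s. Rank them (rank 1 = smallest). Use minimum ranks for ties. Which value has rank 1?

Sorted (ascending): 10.41, 10.84, 10.88, 11.09, 12.08, 12.23, 12.56, 13.01, 13.15, 13.24, 13.58
No ties — each value takes its position as its rank.
Rank 1 → value 10.41.

10.41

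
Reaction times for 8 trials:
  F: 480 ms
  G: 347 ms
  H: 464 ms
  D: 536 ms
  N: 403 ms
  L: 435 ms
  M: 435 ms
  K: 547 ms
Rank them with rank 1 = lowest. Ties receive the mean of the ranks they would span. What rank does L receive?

Sorted (ascending): 347, 403, 435, 435, 464, 480, 536, 547
The 2 values of 435 occupy positions 3–4 → average rank (3+4)/2 = 3.5.
L has value 435 ms → rank 3.5.

3.5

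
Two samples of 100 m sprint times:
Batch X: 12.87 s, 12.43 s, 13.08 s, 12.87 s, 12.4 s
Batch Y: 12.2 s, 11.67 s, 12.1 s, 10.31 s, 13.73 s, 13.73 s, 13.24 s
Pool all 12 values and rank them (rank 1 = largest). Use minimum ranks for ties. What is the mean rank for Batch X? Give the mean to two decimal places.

Sorted (descending): 13.73, 13.73, 13.24, 13.08, 12.87, 12.87, 12.43, 12.4, 12.2, 12.1, 11.67, 10.31
The 2 values of 13.73 occupy positions 1–2 → each gets rank 1.
The 2 values of 12.87 occupy positions 5–6 → each gets rank 5.
Batch X values → pooled ranks: 12.87→5, 12.43→7, 13.08→4, 12.87→5, 12.4→8
Mean rank = (5 + 7 + 4 + 5 + 8) / 5 = 5.80

5.80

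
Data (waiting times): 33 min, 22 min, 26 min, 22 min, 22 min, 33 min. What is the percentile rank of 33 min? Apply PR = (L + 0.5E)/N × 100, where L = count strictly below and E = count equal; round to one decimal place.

N = 6.
Strictly below 33: 4. Equal to 33: 2.
PR = (4 + 0.5·2)/6 × 100 = 83.3

83.3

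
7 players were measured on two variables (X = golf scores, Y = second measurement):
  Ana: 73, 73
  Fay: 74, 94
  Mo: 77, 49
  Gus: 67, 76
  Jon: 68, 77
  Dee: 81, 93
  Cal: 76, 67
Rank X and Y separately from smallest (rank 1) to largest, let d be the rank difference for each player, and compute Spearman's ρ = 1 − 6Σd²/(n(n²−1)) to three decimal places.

Ranks of variable 1: 3, 4, 6, 1, 2, 7, 5
Ranks of variable 2: 3, 7, 1, 4, 5, 6, 2
d = r₁ − r₂: 0, -3, 5, -3, -3, 1, 3
d²: 0, 9, 25, 9, 9, 1, 9; Σd² = 62
ρ = 1 − 6·62/(7·48) = 1 − 372/336 = -0.107

-0.107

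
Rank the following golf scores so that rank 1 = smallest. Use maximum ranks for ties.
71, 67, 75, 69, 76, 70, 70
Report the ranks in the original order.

5, 1, 6, 2, 7, 4, 4

Sorted (ascending): 67, 69, 70, 70, 71, 75, 76
The 2 values of 70 occupy positions 3–4 → each gets rank 4.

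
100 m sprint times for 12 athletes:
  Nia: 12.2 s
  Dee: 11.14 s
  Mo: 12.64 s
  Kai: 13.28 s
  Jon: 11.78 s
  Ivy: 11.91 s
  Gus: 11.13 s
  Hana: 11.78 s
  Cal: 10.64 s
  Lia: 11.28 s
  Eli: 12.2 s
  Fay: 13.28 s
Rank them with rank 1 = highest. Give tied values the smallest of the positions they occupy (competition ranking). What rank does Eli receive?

4

Sorted (descending): 13.28, 13.28, 12.64, 12.2, 12.2, 11.91, 11.78, 11.78, 11.28, 11.14, 11.13, 10.64
The 2 values of 13.28 occupy positions 1–2 → each gets rank 1.
The 2 values of 12.2 occupy positions 4–5 → each gets rank 4.
The 2 values of 11.78 occupy positions 7–8 → each gets rank 7.
Eli has value 12.2 s → rank 4.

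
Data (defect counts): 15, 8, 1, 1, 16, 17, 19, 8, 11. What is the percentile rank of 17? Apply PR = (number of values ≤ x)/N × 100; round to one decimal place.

N = 9.
Strictly below 17: 7. Equal to 17: 1.
PR = 8/9 × 100 = 88.9

88.9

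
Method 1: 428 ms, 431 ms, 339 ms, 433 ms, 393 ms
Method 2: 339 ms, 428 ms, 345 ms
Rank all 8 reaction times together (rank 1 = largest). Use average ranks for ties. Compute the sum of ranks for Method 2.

Sorted (descending): 433, 431, 428, 428, 393, 345, 339, 339
The 2 values of 428 occupy positions 3–4 → average rank (3+4)/2 = 3.5.
The 2 values of 339 occupy positions 7–8 → average rank (7+8)/2 = 7.5.
Method 2 values → pooled ranks: 339→7.5, 428→3.5, 345→6
Rank sum = 7.5 + 3.5 + 6 = 17

17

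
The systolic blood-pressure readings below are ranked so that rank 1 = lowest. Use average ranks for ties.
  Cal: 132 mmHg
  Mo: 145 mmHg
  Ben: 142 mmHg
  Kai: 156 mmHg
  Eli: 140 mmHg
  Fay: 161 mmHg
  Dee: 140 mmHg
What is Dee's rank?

2.5

Sorted (ascending): 132, 140, 140, 142, 145, 156, 161
The 2 values of 140 occupy positions 2–3 → average rank (2+3)/2 = 2.5.
Dee has value 140 mmHg → rank 2.5.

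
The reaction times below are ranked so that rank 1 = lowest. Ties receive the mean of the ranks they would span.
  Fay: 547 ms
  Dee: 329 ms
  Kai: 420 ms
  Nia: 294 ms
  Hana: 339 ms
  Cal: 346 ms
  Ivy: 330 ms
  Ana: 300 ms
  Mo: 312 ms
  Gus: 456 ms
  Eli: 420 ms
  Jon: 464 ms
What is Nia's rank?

1

Sorted (ascending): 294, 300, 312, 329, 330, 339, 346, 420, 420, 456, 464, 547
The 2 values of 420 occupy positions 8–9 → average rank (8+9)/2 = 8.5.
Nia has value 294 ms → rank 1.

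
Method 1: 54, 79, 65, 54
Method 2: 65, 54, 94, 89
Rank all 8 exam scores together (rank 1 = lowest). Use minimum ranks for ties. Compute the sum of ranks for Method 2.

20

Sorted (ascending): 54, 54, 54, 65, 65, 79, 89, 94
The 3 values of 54 occupy positions 1–3 → each gets rank 1.
The 2 values of 65 occupy positions 4–5 → each gets rank 4.
Method 2 values → pooled ranks: 65→4, 54→1, 94→8, 89→7
Rank sum = 4 + 1 + 8 + 7 = 20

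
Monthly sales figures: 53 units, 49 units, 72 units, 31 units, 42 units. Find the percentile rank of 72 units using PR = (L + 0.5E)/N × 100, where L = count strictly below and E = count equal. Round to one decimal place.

N = 5.
Strictly below 72: 4. Equal to 72: 1.
PR = (4 + 0.5·1)/5 × 100 = 90.0

90.0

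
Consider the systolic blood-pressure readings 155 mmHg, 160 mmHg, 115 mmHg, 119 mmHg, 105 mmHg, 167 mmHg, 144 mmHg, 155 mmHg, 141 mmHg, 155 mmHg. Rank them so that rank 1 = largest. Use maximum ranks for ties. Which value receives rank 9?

115

Sorted (descending): 167, 160, 155, 155, 155, 144, 141, 119, 115, 105
The 3 values of 155 occupy positions 3–5 → each gets rank 5.
Rank 9 → value 115.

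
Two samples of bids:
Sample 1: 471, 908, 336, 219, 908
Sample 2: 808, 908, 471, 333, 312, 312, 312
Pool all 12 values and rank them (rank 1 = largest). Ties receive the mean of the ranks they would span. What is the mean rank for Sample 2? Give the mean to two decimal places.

7.07

Sorted (descending): 908, 908, 908, 808, 471, 471, 336, 333, 312, 312, 312, 219
The 3 values of 908 occupy positions 1–3 → average rank 2.
The 2 values of 471 occupy positions 5–6 → average rank (5+6)/2 = 5.5.
The 3 values of 312 occupy positions 9–11 → average rank 10.
Sample 2 values → pooled ranks: 808→4, 908→2, 471→5.5, 333→8, 312→10, 312→10, 312→10
Mean rank = (4 + 2 + 5.5 + 8 + 10 + 10 + 10) / 7 = 7.07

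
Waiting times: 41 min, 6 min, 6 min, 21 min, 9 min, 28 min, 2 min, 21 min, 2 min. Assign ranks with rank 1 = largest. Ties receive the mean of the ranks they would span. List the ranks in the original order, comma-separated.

1, 6.5, 6.5, 3.5, 5, 2, 8.5, 3.5, 8.5

Sorted (descending): 41, 28, 21, 21, 9, 6, 6, 2, 2
The 2 values of 21 occupy positions 3–4 → average rank (3+4)/2 = 3.5.
The 2 values of 6 occupy positions 6–7 → average rank (6+7)/2 = 6.5.
The 2 values of 2 occupy positions 8–9 → average rank (8+9)/2 = 8.5.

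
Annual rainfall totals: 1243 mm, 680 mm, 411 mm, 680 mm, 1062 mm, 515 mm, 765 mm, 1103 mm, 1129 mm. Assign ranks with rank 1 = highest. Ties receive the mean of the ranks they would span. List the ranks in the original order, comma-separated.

Sorted (descending): 1243, 1129, 1103, 1062, 765, 680, 680, 515, 411
The 2 values of 680 occupy positions 6–7 → average rank (6+7)/2 = 6.5.

1, 6.5, 9, 6.5, 4, 8, 5, 3, 2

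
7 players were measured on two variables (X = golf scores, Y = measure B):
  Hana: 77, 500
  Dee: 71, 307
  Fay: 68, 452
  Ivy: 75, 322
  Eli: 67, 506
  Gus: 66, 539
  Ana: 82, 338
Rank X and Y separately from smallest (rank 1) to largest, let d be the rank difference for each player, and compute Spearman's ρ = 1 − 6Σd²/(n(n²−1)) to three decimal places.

Ranks of variable 1: 6, 4, 3, 5, 2, 1, 7
Ranks of variable 2: 5, 1, 4, 2, 6, 7, 3
d = r₁ − r₂: 1, 3, -1, 3, -4, -6, 4
d²: 1, 9, 1, 9, 16, 36, 16; Σd² = 88
ρ = 1 − 6·88/(7·48) = 1 − 528/336 = -0.571

-0.571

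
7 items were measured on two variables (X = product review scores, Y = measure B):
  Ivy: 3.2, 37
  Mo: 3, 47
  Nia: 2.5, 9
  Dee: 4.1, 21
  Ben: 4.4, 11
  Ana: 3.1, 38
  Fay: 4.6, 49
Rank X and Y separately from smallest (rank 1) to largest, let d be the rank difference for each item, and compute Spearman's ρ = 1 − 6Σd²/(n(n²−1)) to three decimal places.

Ranks of variable 1: 4, 2, 1, 5, 6, 3, 7
Ranks of variable 2: 4, 6, 1, 3, 2, 5, 7
d = r₁ − r₂: 0, -4, 0, 2, 4, -2, 0
d²: 0, 16, 0, 4, 16, 4, 0; Σd² = 40
ρ = 1 − 6·40/(7·48) = 1 − 240/336 = 0.286

0.286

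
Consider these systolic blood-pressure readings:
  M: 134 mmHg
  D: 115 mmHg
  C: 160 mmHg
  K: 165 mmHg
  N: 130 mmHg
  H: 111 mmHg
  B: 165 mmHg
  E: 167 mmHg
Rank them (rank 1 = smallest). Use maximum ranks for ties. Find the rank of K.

7

Sorted (ascending): 111, 115, 130, 134, 160, 165, 165, 167
The 2 values of 165 occupy positions 6–7 → each gets rank 7.
K has value 165 mmHg → rank 7.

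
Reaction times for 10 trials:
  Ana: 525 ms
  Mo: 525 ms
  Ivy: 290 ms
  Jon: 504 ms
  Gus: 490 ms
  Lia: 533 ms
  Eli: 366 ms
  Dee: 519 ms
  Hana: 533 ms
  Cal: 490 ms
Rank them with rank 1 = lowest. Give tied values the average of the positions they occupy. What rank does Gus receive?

3.5

Sorted (ascending): 290, 366, 490, 490, 504, 519, 525, 525, 533, 533
The 2 values of 490 occupy positions 3–4 → average rank (3+4)/2 = 3.5.
The 2 values of 525 occupy positions 7–8 → average rank (7+8)/2 = 7.5.
The 2 values of 533 occupy positions 9–10 → average rank (9+10)/2 = 9.5.
Gus has value 490 ms → rank 3.5.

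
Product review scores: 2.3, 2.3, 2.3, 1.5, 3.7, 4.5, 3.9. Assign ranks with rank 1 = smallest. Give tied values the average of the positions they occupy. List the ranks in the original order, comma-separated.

Sorted (ascending): 1.5, 2.3, 2.3, 2.3, 3.7, 3.9, 4.5
The 3 values of 2.3 occupy positions 2–4 → average rank 3.

3, 3, 3, 1, 5, 7, 6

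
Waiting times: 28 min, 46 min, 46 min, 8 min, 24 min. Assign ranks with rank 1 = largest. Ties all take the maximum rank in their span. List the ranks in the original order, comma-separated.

3, 2, 2, 5, 4

Sorted (descending): 46, 46, 28, 24, 8
The 2 values of 46 occupy positions 1–2 → each gets rank 2.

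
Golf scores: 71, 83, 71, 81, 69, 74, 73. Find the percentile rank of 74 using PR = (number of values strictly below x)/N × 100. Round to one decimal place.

57.1

N = 7.
Strictly below 74: 4. Equal to 74: 1.
PR = 4/7 × 100 = 57.1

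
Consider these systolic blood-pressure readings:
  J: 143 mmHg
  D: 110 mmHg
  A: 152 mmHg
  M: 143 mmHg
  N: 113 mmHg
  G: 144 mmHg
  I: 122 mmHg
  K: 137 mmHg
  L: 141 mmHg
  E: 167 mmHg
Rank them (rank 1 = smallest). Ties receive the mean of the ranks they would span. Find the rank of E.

10

Sorted (ascending): 110, 113, 122, 137, 141, 143, 143, 144, 152, 167
The 2 values of 143 occupy positions 6–7 → average rank (6+7)/2 = 6.5.
E has value 167 mmHg → rank 10.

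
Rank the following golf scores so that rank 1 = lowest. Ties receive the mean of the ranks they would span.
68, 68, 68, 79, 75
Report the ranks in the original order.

Sorted (ascending): 68, 68, 68, 75, 79
The 3 values of 68 occupy positions 1–3 → average rank 2.

2, 2, 2, 5, 4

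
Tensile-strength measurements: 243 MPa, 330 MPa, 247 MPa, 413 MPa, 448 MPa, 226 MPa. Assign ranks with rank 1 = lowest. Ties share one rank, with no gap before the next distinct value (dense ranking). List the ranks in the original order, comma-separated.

Sorted (ascending): 226, 243, 247, 330, 413, 448
No ties — each value takes its position as its rank.

2, 4, 3, 5, 6, 1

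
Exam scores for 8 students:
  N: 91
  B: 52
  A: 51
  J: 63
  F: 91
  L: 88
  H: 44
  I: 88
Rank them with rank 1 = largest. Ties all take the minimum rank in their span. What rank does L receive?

Sorted (descending): 91, 91, 88, 88, 63, 52, 51, 44
The 2 values of 91 occupy positions 1–2 → each gets rank 1.
The 2 values of 88 occupy positions 3–4 → each gets rank 3.
L has value 88 → rank 3.

3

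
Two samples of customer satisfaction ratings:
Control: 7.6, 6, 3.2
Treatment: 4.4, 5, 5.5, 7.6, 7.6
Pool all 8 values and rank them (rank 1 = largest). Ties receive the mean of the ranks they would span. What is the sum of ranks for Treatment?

Sorted (descending): 7.6, 7.6, 7.6, 6, 5.5, 5, 4.4, 3.2
The 3 values of 7.6 occupy positions 1–3 → average rank 2.
Treatment values → pooled ranks: 4.4→7, 5→6, 5.5→5, 7.6→2, 7.6→2
Rank sum = 7 + 6 + 5 + 2 + 2 = 22

22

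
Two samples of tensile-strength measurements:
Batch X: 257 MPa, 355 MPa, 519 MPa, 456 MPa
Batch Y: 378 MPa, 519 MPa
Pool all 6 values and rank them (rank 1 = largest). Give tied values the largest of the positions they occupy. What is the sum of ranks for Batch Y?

Sorted (descending): 519, 519, 456, 378, 355, 257
The 2 values of 519 occupy positions 1–2 → each gets rank 2.
Batch Y values → pooled ranks: 378→4, 519→2
Rank sum = 4 + 2 = 6

6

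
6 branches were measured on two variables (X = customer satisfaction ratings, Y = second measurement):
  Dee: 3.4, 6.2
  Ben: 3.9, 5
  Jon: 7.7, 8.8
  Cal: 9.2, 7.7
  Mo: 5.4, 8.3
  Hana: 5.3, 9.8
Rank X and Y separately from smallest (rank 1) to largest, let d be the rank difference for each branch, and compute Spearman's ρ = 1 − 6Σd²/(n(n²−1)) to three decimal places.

0.429

Ranks of variable 1: 1, 2, 5, 6, 4, 3
Ranks of variable 2: 2, 1, 5, 3, 4, 6
d = r₁ − r₂: -1, 1, 0, 3, 0, -3
d²: 1, 1, 0, 9, 0, 9; Σd² = 20
ρ = 1 − 6·20/(6·35) = 1 − 120/210 = 0.429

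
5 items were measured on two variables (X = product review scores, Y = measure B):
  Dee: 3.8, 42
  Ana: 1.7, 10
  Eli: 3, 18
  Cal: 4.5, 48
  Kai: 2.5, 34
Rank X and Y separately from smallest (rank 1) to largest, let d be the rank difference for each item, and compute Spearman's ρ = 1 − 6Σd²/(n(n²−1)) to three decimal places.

0.900

Ranks of variable 1: 4, 1, 3, 5, 2
Ranks of variable 2: 4, 1, 2, 5, 3
d = r₁ − r₂: 0, 0, 1, 0, -1
d²: 0, 0, 1, 0, 1; Σd² = 2
ρ = 1 − 6·2/(5·24) = 1 − 12/120 = 0.900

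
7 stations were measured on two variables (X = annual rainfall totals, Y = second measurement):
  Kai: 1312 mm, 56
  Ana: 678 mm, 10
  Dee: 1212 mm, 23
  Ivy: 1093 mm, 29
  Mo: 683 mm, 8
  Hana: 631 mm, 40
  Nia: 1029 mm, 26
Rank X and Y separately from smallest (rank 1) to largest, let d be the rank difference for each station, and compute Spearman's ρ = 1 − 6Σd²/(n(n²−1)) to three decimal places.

Ranks of variable 1: 7, 2, 6, 5, 3, 1, 4
Ranks of variable 2: 7, 2, 3, 5, 1, 6, 4
d = r₁ − r₂: 0, 0, 3, 0, 2, -5, 0
d²: 0, 0, 9, 0, 4, 25, 0; Σd² = 38
ρ = 1 − 6·38/(7·48) = 1 − 228/336 = 0.321

0.321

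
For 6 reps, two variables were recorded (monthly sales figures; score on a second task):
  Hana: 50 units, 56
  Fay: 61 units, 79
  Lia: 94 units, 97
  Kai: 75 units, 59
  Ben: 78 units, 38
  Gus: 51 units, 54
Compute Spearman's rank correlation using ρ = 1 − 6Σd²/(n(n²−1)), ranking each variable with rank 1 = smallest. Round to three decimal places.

0.314

Ranks of variable 1: 1, 3, 6, 4, 5, 2
Ranks of variable 2: 3, 5, 6, 4, 1, 2
d = r₁ − r₂: -2, -2, 0, 0, 4, 0
d²: 4, 4, 0, 0, 16, 0; Σd² = 24
ρ = 1 − 6·24/(6·35) = 1 − 144/210 = 0.314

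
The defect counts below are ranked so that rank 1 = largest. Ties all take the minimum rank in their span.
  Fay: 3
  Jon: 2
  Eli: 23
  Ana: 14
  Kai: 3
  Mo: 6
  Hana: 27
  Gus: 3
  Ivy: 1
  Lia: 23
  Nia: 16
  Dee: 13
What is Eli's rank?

Sorted (descending): 27, 23, 23, 16, 14, 13, 6, 3, 3, 3, 2, 1
The 2 values of 23 occupy positions 2–3 → each gets rank 2.
The 3 values of 3 occupy positions 8–10 → each gets rank 8.
Eli has value 23 → rank 2.

2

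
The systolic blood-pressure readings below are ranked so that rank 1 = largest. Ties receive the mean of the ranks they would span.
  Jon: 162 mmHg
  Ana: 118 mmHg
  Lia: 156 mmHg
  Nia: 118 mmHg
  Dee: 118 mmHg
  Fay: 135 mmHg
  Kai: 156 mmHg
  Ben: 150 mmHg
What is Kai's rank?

Sorted (descending): 162, 156, 156, 150, 135, 118, 118, 118
The 2 values of 156 occupy positions 2–3 → average rank (2+3)/2 = 2.5.
The 3 values of 118 occupy positions 6–8 → average rank 7.
Kai has value 156 mmHg → rank 2.5.

2.5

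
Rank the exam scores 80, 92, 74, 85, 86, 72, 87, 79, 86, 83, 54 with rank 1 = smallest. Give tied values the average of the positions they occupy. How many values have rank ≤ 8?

Sorted (ascending): 54, 72, 74, 79, 80, 83, 85, 86, 86, 87, 92
The 2 values of 86 occupy positions 8–9 → average rank (8+9)/2 = 8.5.
Ranks ≤ 8: {1, 2, 3, 4, 5, 6, 7} → 7 values.

7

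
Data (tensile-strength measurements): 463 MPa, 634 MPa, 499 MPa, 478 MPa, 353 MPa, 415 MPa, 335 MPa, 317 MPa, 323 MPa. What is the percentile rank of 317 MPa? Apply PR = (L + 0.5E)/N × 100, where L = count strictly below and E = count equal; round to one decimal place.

5.6

N = 9.
Strictly below 317: 0. Equal to 317: 1.
PR = (0 + 0.5·1)/9 × 100 = 5.6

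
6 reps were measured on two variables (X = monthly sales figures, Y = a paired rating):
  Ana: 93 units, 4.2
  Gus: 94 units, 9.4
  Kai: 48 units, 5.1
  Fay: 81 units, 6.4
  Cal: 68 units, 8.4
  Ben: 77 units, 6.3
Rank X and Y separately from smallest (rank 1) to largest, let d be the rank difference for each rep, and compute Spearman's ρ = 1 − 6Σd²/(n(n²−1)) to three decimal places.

0.257

Ranks of variable 1: 5, 6, 1, 4, 2, 3
Ranks of variable 2: 1, 6, 2, 4, 5, 3
d = r₁ − r₂: 4, 0, -1, 0, -3, 0
d²: 16, 0, 1, 0, 9, 0; Σd² = 26
ρ = 1 − 6·26/(6·35) = 1 − 156/210 = 0.257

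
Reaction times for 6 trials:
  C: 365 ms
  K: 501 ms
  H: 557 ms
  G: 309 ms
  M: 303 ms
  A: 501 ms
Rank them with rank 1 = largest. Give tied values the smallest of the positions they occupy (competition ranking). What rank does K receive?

Sorted (descending): 557, 501, 501, 365, 309, 303
The 2 values of 501 occupy positions 2–3 → each gets rank 2.
K has value 501 ms → rank 2.

2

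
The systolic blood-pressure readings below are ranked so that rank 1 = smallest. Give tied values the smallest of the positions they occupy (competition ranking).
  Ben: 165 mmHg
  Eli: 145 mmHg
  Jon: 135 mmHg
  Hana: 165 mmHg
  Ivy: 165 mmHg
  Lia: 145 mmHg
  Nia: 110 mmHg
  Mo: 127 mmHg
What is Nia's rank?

Sorted (ascending): 110, 127, 135, 145, 145, 165, 165, 165
The 2 values of 145 occupy positions 4–5 → each gets rank 4.
The 3 values of 165 occupy positions 6–8 → each gets rank 6.
Nia has value 110 mmHg → rank 1.

1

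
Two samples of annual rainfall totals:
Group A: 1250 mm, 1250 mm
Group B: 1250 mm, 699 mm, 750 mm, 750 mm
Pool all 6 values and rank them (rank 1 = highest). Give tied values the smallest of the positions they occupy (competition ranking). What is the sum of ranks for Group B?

Sorted (descending): 1250, 1250, 1250, 750, 750, 699
The 3 values of 1250 occupy positions 1–3 → each gets rank 1.
The 2 values of 750 occupy positions 4–5 → each gets rank 4.
Group B values → pooled ranks: 1250→1, 699→6, 750→4, 750→4
Rank sum = 1 + 6 + 4 + 4 = 15

15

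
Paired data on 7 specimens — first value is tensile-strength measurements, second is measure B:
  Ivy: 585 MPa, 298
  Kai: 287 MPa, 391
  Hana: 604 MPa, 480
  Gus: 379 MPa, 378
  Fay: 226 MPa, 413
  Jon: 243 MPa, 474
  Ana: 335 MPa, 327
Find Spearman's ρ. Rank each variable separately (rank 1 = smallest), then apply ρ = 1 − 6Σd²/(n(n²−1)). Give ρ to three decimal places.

Ranks of variable 1: 6, 3, 7, 5, 1, 2, 4
Ranks of variable 2: 1, 4, 7, 3, 5, 6, 2
d = r₁ − r₂: 5, -1, 0, 2, -4, -4, 2
d²: 25, 1, 0, 4, 16, 16, 4; Σd² = 66
ρ = 1 − 6·66/(7·48) = 1 − 396/336 = -0.179

-0.179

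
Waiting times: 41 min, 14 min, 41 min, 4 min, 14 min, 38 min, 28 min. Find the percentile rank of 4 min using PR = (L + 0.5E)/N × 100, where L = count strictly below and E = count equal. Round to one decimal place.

7.1

N = 7.
Strictly below 4: 0. Equal to 4: 1.
PR = (0 + 0.5·1)/7 × 100 = 7.1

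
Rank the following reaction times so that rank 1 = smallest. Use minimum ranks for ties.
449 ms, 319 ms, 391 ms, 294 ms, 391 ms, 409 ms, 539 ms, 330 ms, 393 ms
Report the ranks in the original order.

Sorted (ascending): 294, 319, 330, 391, 391, 393, 409, 449, 539
The 2 values of 391 occupy positions 4–5 → each gets rank 4.

8, 2, 4, 1, 4, 7, 9, 3, 6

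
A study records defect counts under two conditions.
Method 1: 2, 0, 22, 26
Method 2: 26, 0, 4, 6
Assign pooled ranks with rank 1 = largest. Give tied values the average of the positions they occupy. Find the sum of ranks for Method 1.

Sorted (descending): 26, 26, 22, 6, 4, 2, 0, 0
The 2 values of 26 occupy positions 1–2 → average rank (1+2)/2 = 1.5.
The 2 values of 0 occupy positions 7–8 → average rank (7+8)/2 = 7.5.
Method 1 values → pooled ranks: 2→6, 0→7.5, 22→3, 26→1.5
Rank sum = 6 + 7.5 + 3 + 1.5 = 18

18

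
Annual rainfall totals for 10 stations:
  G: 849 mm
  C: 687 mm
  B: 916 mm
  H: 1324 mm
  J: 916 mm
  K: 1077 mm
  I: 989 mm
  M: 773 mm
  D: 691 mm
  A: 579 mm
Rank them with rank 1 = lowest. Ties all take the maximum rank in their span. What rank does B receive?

Sorted (ascending): 579, 687, 691, 773, 849, 916, 916, 989, 1077, 1324
The 2 values of 916 occupy positions 6–7 → each gets rank 7.
B has value 916 mm → rank 7.

7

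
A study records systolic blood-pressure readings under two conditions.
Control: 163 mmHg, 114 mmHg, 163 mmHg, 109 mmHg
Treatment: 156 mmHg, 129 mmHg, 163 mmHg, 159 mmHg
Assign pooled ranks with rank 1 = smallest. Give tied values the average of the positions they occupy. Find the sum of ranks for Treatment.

Sorted (ascending): 109, 114, 129, 156, 159, 163, 163, 163
The 3 values of 163 occupy positions 6–8 → average rank 7.
Treatment values → pooled ranks: 156→4, 129→3, 163→7, 159→5
Rank sum = 4 + 3 + 7 + 5 = 19

19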